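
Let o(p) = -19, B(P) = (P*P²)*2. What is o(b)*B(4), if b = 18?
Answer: -2432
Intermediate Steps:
B(P) = 2*P³ (B(P) = P³*2 = 2*P³)
o(b)*B(4) = -38*4³ = -38*64 = -19*128 = -2432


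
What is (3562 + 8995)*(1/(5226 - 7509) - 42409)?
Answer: -1215765575636/2283 ≈ -5.3253e+8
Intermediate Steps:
(3562 + 8995)*(1/(5226 - 7509) - 42409) = 12557*(1/(-2283) - 42409) = 12557*(-1/2283 - 42409) = 12557*(-96819748/2283) = -1215765575636/2283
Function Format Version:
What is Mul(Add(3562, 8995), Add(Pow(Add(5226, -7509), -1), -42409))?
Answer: Rational(-1215765575636, 2283) ≈ -5.3253e+8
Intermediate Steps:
Mul(Add(3562, 8995), Add(Pow(Add(5226, -7509), -1), -42409)) = Mul(12557, Add(Pow(-2283, -1), -42409)) = Mul(12557, Add(Rational(-1, 2283), -42409)) = Mul(12557, Rational(-96819748, 2283)) = Rational(-1215765575636, 2283)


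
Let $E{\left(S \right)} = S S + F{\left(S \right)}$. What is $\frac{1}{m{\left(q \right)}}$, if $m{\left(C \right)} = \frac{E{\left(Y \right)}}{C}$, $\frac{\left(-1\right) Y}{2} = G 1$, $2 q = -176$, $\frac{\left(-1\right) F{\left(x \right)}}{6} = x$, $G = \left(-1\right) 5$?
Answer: $- \frac{11}{5} \approx -2.2$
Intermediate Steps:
$G = -5$
$F{\left(x \right)} = - 6 x$
$q = -88$ ($q = \frac{1}{2} \left(-176\right) = -88$)
$Y = 10$ ($Y = - 2 \left(\left(-5\right) 1\right) = \left(-2\right) \left(-5\right) = 10$)
$E{\left(S \right)} = S^{2} - 6 S$ ($E{\left(S \right)} = S S - 6 S = S^{2} - 6 S$)
$m{\left(C \right)} = \frac{40}{C}$ ($m{\left(C \right)} = \frac{10 \left(-6 + 10\right)}{C} = \frac{10 \cdot 4}{C} = \frac{40}{C}$)
$\frac{1}{m{\left(q \right)}} = \frac{1}{40 \frac{1}{-88}} = \frac{1}{40 \left(- \frac{1}{88}\right)} = \frac{1}{- \frac{5}{11}} = - \frac{11}{5}$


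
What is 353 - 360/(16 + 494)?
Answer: 5989/17 ≈ 352.29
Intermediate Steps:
353 - 360/(16 + 494) = 353 - 360/510 = 353 + (1/510)*(-360) = 353 - 12/17 = 5989/17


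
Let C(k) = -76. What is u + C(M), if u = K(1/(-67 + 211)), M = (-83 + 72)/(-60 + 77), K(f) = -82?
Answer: -158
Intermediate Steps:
M = -11/17 ≈ -0.64706
u = -82
u + C(M) = -82 - 76 = -158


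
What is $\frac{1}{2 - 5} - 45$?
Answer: $- \frac{136}{3} \approx -45.333$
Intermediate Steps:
$\frac{1}{2 - 5} - 45 = \frac{1}{-3} - 45 = - \frac{1}{3} - 45 = - \frac{136}{3}$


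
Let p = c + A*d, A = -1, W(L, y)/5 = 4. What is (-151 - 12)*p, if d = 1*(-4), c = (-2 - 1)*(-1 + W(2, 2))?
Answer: 8639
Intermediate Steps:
W(L, y) = 20 (W(L, y) = 5*4 = 20)
c = -57 (c = (-2 - 1)*(-1 + 20) = -3*19 = -57)
d = -4
p = -53 (p = -57 - 1*(-4) = -57 + 4 = -53)
(-151 - 12)*p = (-151 - 12)*(-53) = -163*(-53) = 8639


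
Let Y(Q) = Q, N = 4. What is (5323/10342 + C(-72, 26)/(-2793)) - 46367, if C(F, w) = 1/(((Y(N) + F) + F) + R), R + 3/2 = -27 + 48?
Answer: -322772620529899/6961334646 ≈ -46367.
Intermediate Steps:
R = 39/2 (R = -3/2 + (-27 + 48) = -3/2 + 21 = 39/2 ≈ 19.500)
C(F, w) = 1/(47/2 + 2*F) (C(F, w) = 1/(((4 + F) + F) + 39/2) = 1/((4 + 2*F) + 39/2) = 1/(47/2 + 2*F))
(5323/10342 + C(-72, 26)/(-2793)) - 46367 = (5323/10342 + (2/(47 + 4*(-72)))/(-2793)) - 46367 = (5323*(1/10342) + (2/(47 - 288))*(-1/2793)) - 46367 = (5323/10342 + (2/(-241))*(-1/2793)) - 46367 = (5323/10342 + (2*(-1/241))*(-1/2793)) - 46367 = (5323/10342 - 2/241*(-1/2793)) - 46367 = (5323/10342 + 2/673113) - 46367 = 3583001183/6961334646 - 46367 = -322772620529899/6961334646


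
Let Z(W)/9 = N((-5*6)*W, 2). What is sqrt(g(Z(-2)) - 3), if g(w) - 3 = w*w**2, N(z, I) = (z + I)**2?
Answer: 6434856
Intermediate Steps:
N(z, I) = (I + z)**2
Z(W) = 9*(2 - 30*W)**2 (Z(W) = 9*(2 + (-5*6)*W)**2 = 9*(2 - 30*W)**2)
g(w) = 3 + w**3 (g(w) = 3 + w*w**2 = 3 + w**3)
sqrt(g(Z(-2)) - 3) = sqrt((3 + (36*(-1 + 15*(-2))**2)**3) - 3) = sqrt((3 + (36*(-1 - 30)**2)**3) - 3) = sqrt((3 + (36*(-31)**2)**3) - 3) = sqrt((3 + (36*961)**3) - 3) = sqrt((3 + 34596**3) - 3) = sqrt((3 + 41407371740736) - 3) = sqrt(41407371740739 - 3) = sqrt(41407371740736) = 6434856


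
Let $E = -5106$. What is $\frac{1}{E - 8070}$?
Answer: $- \frac{1}{13176} \approx -7.5896 \cdot 10^{-5}$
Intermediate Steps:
$\frac{1}{E - 8070} = \frac{1}{-5106 - 8070} = \frac{1}{-13176} = - \frac{1}{13176}$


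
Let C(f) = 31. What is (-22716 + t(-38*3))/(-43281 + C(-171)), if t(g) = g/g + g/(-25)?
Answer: 567761/1081250 ≈ 0.52510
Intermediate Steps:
t(g) = 1 - g/25 (t(g) = 1 + g*(-1/25) = 1 - g/25)
(-22716 + t(-38*3))/(-43281 + C(-171)) = (-22716 + (1 - (-38)*3/25))/(-43281 + 31) = (-22716 + (1 - 1/25*(-114)))/(-43250) = (-22716 + (1 + 114/25))*(-1/43250) = (-22716 + 139/25)*(-1/43250) = -567761/25*(-1/43250) = 567761/1081250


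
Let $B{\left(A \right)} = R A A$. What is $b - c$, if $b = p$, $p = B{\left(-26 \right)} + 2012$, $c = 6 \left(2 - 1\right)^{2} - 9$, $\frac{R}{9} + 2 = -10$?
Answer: $-70993$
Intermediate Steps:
$R = -108$ ($R = -18 + 9 \left(-10\right) = -18 - 90 = -108$)
$c = -3$ ($c = 6 \cdot 1^{2} - 9 = 6 \cdot 1 - 9 = 6 - 9 = -3$)
$B{\left(A \right)} = - 108 A^{2}$ ($B{\left(A \right)} = - 108 A A = - 108 A^{2}$)
$p = -70996$ ($p = - 108 \left(-26\right)^{2} + 2012 = \left(-108\right) 676 + 2012 = -73008 + 2012 = -70996$)
$b = -70996$
$b - c = -70996 - -3 = -70996 + 3 = -70993$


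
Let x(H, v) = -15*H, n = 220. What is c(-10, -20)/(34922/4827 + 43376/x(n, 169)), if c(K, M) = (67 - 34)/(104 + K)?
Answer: -43805025/737377924 ≈ -0.059406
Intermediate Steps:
c(K, M) = 33/(104 + K)
c(-10, -20)/(34922/4827 + 43376/x(n, 169)) = (33/(104 - 10))/(34922/4827 + 43376/((-15*220))) = (33/94)/(34922*(1/4827) + 43376/(-3300)) = (33*(1/94))/(34922/4827 + 43376*(-1/3300)) = 33/(94*(34922/4827 - 10844/825)) = 33/(94*(-7844446/1327425)) = (33/94)*(-1327425/7844446) = -43805025/737377924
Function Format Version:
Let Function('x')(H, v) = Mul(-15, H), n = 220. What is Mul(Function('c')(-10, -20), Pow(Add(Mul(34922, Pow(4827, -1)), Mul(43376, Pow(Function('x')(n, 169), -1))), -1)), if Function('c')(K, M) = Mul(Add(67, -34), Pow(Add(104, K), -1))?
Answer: Rational(-43805025, 737377924) ≈ -0.059406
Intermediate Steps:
Function('c')(K, M) = Mul(33, Pow(Add(104, K), -1))
Mul(Function('c')(-10, -20), Pow(Add(Mul(34922, Pow(4827, -1)), Mul(43376, Pow(Function('x')(n, 169), -1))), -1)) = Mul(Mul(33, Pow(Add(104, -10), -1)), Pow(Add(Mul(34922, Pow(4827, -1)), Mul(43376, Pow(Mul(-15, 220), -1))), -1)) = Mul(Mul(33, Pow(94, -1)), Pow(Add(Mul(34922, Rational(1, 4827)), Mul(43376, Pow(-3300, -1))), -1)) = Mul(Mul(33, Rational(1, 94)), Pow(Add(Rational(34922, 4827), Mul(43376, Rational(-1, 3300))), -1)) = Mul(Rational(33, 94), Pow(Add(Rational(34922, 4827), Rational(-10844, 825)), -1)) = Mul(Rational(33, 94), Pow(Rational(-7844446, 1327425), -1)) = Mul(Rational(33, 94), Rational(-1327425, 7844446)) = Rational(-43805025, 737377924)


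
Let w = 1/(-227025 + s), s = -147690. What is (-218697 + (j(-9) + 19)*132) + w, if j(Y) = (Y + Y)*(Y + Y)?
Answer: -64983450016/374715 ≈ -1.7342e+5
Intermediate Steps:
w = -1/374715 (w = 1/(-227025 - 147690) = 1/(-374715) = -1/374715 ≈ -2.6687e-6)
j(Y) = 4*Y² (j(Y) = (2*Y)*(2*Y) = 4*Y²)
(-218697 + (j(-9) + 19)*132) + w = (-218697 + (4*(-9)² + 19)*132) - 1/374715 = (-218697 + (4*81 + 19)*132) - 1/374715 = (-218697 + (324 + 19)*132) - 1/374715 = (-218697 + 343*132) - 1/374715 = (-218697 + 45276) - 1/374715 = -173421 - 1/374715 = -64983450016/374715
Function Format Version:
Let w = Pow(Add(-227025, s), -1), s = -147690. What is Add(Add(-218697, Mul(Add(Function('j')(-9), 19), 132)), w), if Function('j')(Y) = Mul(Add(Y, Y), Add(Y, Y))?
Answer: Rational(-64983450016, 374715) ≈ -1.7342e+5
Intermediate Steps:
w = Rational(-1, 374715) (w = Pow(Add(-227025, -147690), -1) = Pow(-374715, -1) = Rational(-1, 374715) ≈ -2.6687e-6)
Function('j')(Y) = Mul(4, Pow(Y, 2)) (Function('j')(Y) = Mul(Mul(2, Y), Mul(2, Y)) = Mul(4, Pow(Y, 2)))
Add(Add(-218697, Mul(Add(Function('j')(-9), 19), 132)), w) = Add(Add(-218697, Mul(Add(Mul(4, Pow(-9, 2)), 19), 132)), Rational(-1, 374715)) = Add(Add(-218697, Mul(Add(Mul(4, 81), 19), 132)), Rational(-1, 374715)) = Add(Add(-218697, Mul(Add(324, 19), 132)), Rational(-1, 374715)) = Add(Add(-218697, Mul(343, 132)), Rational(-1, 374715)) = Add(Add(-218697, 45276), Rational(-1, 374715)) = Add(-173421, Rational(-1, 374715)) = Rational(-64983450016, 374715)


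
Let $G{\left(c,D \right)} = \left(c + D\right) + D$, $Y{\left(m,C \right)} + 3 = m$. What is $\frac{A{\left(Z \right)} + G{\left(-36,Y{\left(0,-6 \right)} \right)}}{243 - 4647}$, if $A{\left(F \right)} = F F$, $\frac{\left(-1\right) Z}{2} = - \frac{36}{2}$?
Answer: $- \frac{209}{734} \approx -0.28474$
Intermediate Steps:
$Z = 36$ ($Z = - 2 \left(- \frac{36}{2}\right) = - 2 \left(\left(-36\right) \frac{1}{2}\right) = \left(-2\right) \left(-18\right) = 36$)
$A{\left(F \right)} = F^{2}$
$Y{\left(m,C \right)} = -3 + m$
$G{\left(c,D \right)} = c + 2 D$ ($G{\left(c,D \right)} = \left(D + c\right) + D = c + 2 D$)
$\frac{A{\left(Z \right)} + G{\left(-36,Y{\left(0,-6 \right)} \right)}}{243 - 4647} = \frac{36^{2} - \left(36 - 2 \left(-3 + 0\right)\right)}{243 - 4647} = \frac{1296 + \left(-36 + 2 \left(-3\right)\right)}{-4404} = \left(1296 - 42\right) \left(- \frac{1}{4404}\right) = 1254 \left(- \frac{1}{4404}\right) = - \frac{209}{734}$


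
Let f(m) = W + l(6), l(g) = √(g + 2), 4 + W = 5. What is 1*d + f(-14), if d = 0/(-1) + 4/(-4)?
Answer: 2*√2 ≈ 2.8284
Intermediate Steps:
W = 1 (W = -4 + 5 = 1)
l(g) = √(2 + g)
d = -1 (d = 0*(-1) + 4*(-¼) = 0 - 1 = -1)
f(m) = 1 + 2*√2 (f(m) = 1 + √(2 + 6) = 1 + √8 = 1 + 2*√2)
1*d + f(-14) = 1*(-1) + (1 + 2*√2) = -1 + (1 + 2*√2) = 2*√2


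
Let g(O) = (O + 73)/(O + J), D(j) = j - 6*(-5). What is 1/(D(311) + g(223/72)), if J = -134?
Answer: 9425/3208446 ≈ 0.0029376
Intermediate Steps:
D(j) = 30 + j (D(j) = j + 30 = 30 + j)
g(O) = (73 + O)/(-134 + O) (g(O) = (O + 73)/(O - 134) = (73 + O)/(-134 + O))
1/(D(311) + g(223/72)) = 1/((30 + 311) + (73 + 223/72)/(-134 + 223/72)) = 1/(341 + (73 + 223*(1/72))/(-134 + 223*(1/72))) = 1/(341 + (73 + 223/72)/(-134 + 223/72)) = 1/(341 + (5479/72)/(-9425/72)) = 1/(341 - 72/9425*5479/72) = 1/(341 - 5479/9425) = 1/(3208446/9425) = 9425/3208446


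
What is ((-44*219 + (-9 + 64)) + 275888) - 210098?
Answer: 56209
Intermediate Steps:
((-44*219 + (-9 + 64)) + 275888) - 210098 = ((-9636 + 55) + 275888) - 210098 = (-9581 + 275888) - 210098 = 266307 - 210098 = 56209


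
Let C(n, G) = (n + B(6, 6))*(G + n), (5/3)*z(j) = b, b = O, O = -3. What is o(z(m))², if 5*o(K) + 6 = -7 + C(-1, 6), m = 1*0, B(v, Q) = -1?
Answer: 529/25 ≈ 21.160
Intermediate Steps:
b = -3
m = 0
z(j) = -9/5 (z(j) = (⅗)*(-3) = -9/5)
C(n, G) = (-1 + n)*(G + n) (C(n, G) = (n - 1)*(G + n) = (-1 + n)*(G + n))
o(K) = -23/5 (o(K) = -6/5 + (-7 + ((-1)² - 1*6 - 1*(-1) + 6*(-1)))/5 = -6/5 + (-7 + (1 - 6 + 1 - 6))/5 = -6/5 + (-7 - 10)/5 = -6/5 + (⅕)*(-17) = -6/5 - 17/5 = -23/5)
o(z(m))² = (-23/5)² = 529/25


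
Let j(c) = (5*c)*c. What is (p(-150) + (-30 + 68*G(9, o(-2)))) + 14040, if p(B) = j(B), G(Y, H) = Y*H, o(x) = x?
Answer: 125286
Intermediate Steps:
j(c) = 5*c²
G(Y, H) = H*Y
p(B) = 5*B²
(p(-150) + (-30 + 68*G(9, o(-2)))) + 14040 = (5*(-150)² + (-30 + 68*(-2*9))) + 14040 = (5*22500 + (-30 + 68*(-18))) + 14040 = (112500 + (-30 - 1224)) + 14040 = (112500 - 1254) + 14040 = 111246 + 14040 = 125286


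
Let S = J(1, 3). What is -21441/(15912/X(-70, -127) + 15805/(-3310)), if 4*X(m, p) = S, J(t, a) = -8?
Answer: 14193942/5270033 ≈ 2.6933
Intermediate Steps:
S = -8
X(m, p) = -2 (X(m, p) = (¼)*(-8) = -2)
-21441/(15912/X(-70, -127) + 15805/(-3310)) = -21441/(15912/(-2) + 15805/(-3310)) = -21441/(15912*(-½) + 15805*(-1/3310)) = -21441/(-7956 - 3161/662) = -21441/(-5270033/662) = -21441*(-662/5270033) = 14193942/5270033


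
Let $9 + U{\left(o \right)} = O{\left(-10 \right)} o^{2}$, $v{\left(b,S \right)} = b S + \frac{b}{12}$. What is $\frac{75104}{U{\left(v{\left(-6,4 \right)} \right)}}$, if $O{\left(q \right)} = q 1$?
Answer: $- \frac{150208}{12023} \approx -12.493$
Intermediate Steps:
$v{\left(b,S \right)} = \frac{b}{12} + S b$ ($v{\left(b,S \right)} = S b + b \frac{1}{12} = S b + \frac{b}{12} = \frac{b}{12} + S b$)
$O{\left(q \right)} = q$
$U{\left(o \right)} = -9 - 10 o^{2}$
$\frac{75104}{U{\left(v{\left(-6,4 \right)} \right)}} = \frac{75104}{-9 - 10 \left(- 6 \left(\frac{1}{12} + 4\right)\right)^{2}} = \frac{75104}{-9 - 10 \left(\left(-6\right) \frac{49}{12}\right)^{2}} = \frac{75104}{-9 - 10 \left(- \frac{49}{2}\right)^{2}} = \frac{75104}{-9 - \frac{12005}{2}} = \frac{75104}{- \frac{12023}{2}} = 75104 \left(- \frac{2}{12023}\right) = - \frac{150208}{12023}$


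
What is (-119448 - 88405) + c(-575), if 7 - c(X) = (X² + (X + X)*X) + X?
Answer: -1199146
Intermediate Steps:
c(X) = 7 - X - 3*X² (c(X) = 7 - ((X² + (X + X)*X) + X) = 7 - ((X² + (2*X)*X) + X) = 7 - ((X² + 2*X²) + X) = 7 - (3*X² + X) = 7 - (X + 3*X²) = 7 + (-X - 3*X²) = 7 - X - 3*X²)
(-119448 - 88405) + c(-575) = (-119448 - 88405) + (7 - 1*(-575) - 3*(-575)²) = -207853 + (7 + 575 - 3*330625) = -207853 + (7 + 575 - 991875) = -207853 - 991293 = -1199146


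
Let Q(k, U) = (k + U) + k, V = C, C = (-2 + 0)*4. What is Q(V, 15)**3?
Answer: -1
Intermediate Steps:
C = -8 (C = -2*4 = -8)
V = -8
Q(k, U) = U + 2*k (Q(k, U) = (U + k) + k = U + 2*k)
Q(V, 15)**3 = (15 + 2*(-8))**3 = (15 - 16)**3 = (-1)**3 = -1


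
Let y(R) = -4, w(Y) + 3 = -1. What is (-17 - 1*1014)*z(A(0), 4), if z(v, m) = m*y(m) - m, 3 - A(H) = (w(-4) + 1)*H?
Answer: 20620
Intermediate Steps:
w(Y) = -4 (w(Y) = -3 - 1 = -4)
A(H) = 3 + 3*H (A(H) = 3 - (-4 + 1)*H = 3 - (-3)*H = 3 + 3*H)
z(v, m) = -5*m (z(v, m) = m*(-4) - m = -4*m - m = -5*m)
(-17 - 1*1014)*z(A(0), 4) = (-17 - 1*1014)*(-5*4) = (-17 - 1014)*(-20) = -1031*(-20) = 20620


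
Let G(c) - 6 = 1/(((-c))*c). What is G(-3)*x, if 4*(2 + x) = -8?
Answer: -212/9 ≈ -23.556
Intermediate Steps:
x = -4 (x = -2 + (¼)*(-8) = -2 - 2 = -4)
G(c) = 6 - 1/c² (G(c) = 6 + 1/(((-c))*c) = 6 + (-1/c)/c = 6 - 1/c²)
G(-3)*x = (6 - 1/(-3)²)*(-4) = (6 - 1*⅑)*(-4) = (6 - ⅑)*(-4) = (53/9)*(-4) = -212/9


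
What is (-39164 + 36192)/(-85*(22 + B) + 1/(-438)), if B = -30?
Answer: -1301736/297839 ≈ -4.3706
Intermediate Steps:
(-39164 + 36192)/(-85*(22 + B) + 1/(-438)) = (-39164 + 36192)/(-85*(22 - 30) + 1/(-438)) = -2972/(-85*(-8) - 1/438) = -2972/(680 - 1/438) = -2972/297839/438 = -2972*438/297839 = -1301736/297839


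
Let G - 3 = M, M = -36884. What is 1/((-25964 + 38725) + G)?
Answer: -1/24120 ≈ -4.1459e-5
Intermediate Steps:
G = -36881 (G = 3 - 36884 = -36881)
1/((-25964 + 38725) + G) = 1/((-25964 + 38725) - 36881) = 1/(12761 - 36881) = 1/(-24120) = -1/24120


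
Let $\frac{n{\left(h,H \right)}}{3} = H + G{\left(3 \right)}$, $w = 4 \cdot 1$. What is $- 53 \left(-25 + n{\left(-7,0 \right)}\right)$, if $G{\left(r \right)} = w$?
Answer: $689$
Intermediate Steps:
$w = 4$
$G{\left(r \right)} = 4$
$n{\left(h,H \right)} = 12 + 3 H$ ($n{\left(h,H \right)} = 3 \left(H + 4\right) = 3 \left(4 + H\right) = 12 + 3 H$)
$- 53 \left(-25 + n{\left(-7,0 \right)}\right) = - 53 \left(-25 + \left(12 + 3 \cdot 0\right)\right) = - 53 \left(-25 + \left(12 + 0\right)\right) = - 53 \left(-25 + 12\right) = \left(-53\right) \left(-13\right) = 689$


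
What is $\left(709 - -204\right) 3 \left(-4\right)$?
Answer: $-10956$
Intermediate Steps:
$\left(709 - -204\right) 3 \left(-4\right) = \left(709 + 204\right) \left(-12\right) = 913 \left(-12\right) = -10956$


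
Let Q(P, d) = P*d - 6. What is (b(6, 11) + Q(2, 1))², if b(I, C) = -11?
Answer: 225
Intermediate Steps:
Q(P, d) = -6 + P*d
(b(6, 11) + Q(2, 1))² = (-11 + (-6 + 2*1))² = (-11 + (-6 + 2))² = (-11 - 4)² = (-15)² = 225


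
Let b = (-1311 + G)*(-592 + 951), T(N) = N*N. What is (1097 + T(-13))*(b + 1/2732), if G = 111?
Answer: -745006564167/1366 ≈ -5.4539e+8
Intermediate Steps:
T(N) = N²
b = -430800 (b = (-1311 + 111)*(-592 + 951) = -1200*359 = -430800)
(1097 + T(-13))*(b + 1/2732) = (1097 + (-13)²)*(-430800 + 1/2732) = (1097 + 169)*(-430800 + 1/2732) = 1266*(-1176945599/2732) = -745006564167/1366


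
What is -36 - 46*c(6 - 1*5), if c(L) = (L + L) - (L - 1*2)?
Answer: -174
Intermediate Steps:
c(L) = 2 + L (c(L) = 2*L - (L - 2) = 2*L - (-2 + L) = 2*L + (2 - L) = 2 + L)
-36 - 46*c(6 - 1*5) = -36 - 46*(2 + (6 - 1*5)) = -36 - 46*(2 + (6 - 5)) = -36 - 46*(2 + 1) = -36 - 46*3 = -36 - 138 = -174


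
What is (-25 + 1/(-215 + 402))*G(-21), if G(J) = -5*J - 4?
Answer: -472074/187 ≈ -2524.5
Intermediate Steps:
G(J) = -4 - 5*J
(-25 + 1/(-215 + 402))*G(-21) = (-25 + 1/(-215 + 402))*(-4 - 5*(-21)) = (-25 + 1/187)*(-4 + 105) = (-25 + 1/187)*101 = -4674/187*101 = -472074/187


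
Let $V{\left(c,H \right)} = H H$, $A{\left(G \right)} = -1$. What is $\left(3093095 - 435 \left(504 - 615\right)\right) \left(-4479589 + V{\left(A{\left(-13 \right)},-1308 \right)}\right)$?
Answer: $-8697617340500$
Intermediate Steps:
$V{\left(c,H \right)} = H^{2}$
$\left(3093095 - 435 \left(504 - 615\right)\right) \left(-4479589 + V{\left(A{\left(-13 \right)},-1308 \right)}\right) = \left(3093095 - 435 \left(504 - 615\right)\right) \left(-4479589 + \left(-1308\right)^{2}\right) = \left(3093095 - -48285\right) \left(-4479589 + 1710864\right) = \left(3093095 + 48285\right) \left(-2768725\right) = 3141380 \left(-2768725\right) = -8697617340500$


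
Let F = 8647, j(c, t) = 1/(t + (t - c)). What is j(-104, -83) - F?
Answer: -536115/62 ≈ -8647.0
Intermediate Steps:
j(c, t) = 1/(-c + 2*t)
j(-104, -83) - F = 1/(-1*(-104) + 2*(-83)) - 1*8647 = 1/(104 - 166) - 8647 = 1/(-62) - 8647 = -1/62 - 8647 = -536115/62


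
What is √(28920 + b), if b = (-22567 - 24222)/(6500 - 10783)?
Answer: √530711451167/4283 ≈ 170.09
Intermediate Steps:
b = 46789/4283 (b = -46789/(-4283) = -46789*(-1/4283) = 46789/4283 ≈ 10.924)
√(28920 + b) = √(28920 + 46789/4283) = √(123911149/4283) = √530711451167/4283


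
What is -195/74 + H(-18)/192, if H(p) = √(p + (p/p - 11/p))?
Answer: -195/74 + I*√590/1152 ≈ -2.6351 + 0.021085*I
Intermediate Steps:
H(p) = √(1 + p - 11/p) (H(p) = √(p + (1 - 11/p)) = √(1 + p - 11/p))
-195/74 + H(-18)/192 = -195/74 + √(1 - 18 - 11/(-18))/192 = -195*1/74 + √(1 - 18 - 11*(-1/18))*(1/192) = -195/74 + √(1 - 18 + 11/18)*(1/192) = -195/74 + √(-295/18)*(1/192) = -195/74 + (I*√590/6)*(1/192) = -195/74 + I*√590/1152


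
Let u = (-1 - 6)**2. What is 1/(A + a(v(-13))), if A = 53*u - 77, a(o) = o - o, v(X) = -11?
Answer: 1/2520 ≈ 0.00039683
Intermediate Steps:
a(o) = 0
u = 49 (u = (-7)**2 = 49)
A = 2520 (A = 53*49 - 77 = 2597 - 77 = 2520)
1/(A + a(v(-13))) = 1/(2520 + 0) = 1/2520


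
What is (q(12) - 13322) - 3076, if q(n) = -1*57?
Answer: -16455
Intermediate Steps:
q(n) = -57
(q(12) - 13322) - 3076 = (-57 - 13322) - 3076 = -13379 - 3076 = -16455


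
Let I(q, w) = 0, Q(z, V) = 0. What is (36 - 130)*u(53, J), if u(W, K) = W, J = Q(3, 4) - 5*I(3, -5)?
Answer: -4982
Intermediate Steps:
J = 0 (J = 0 - 5*0 = 0 + 0 = 0)
(36 - 130)*u(53, J) = (36 - 130)*53 = -94*53 = -4982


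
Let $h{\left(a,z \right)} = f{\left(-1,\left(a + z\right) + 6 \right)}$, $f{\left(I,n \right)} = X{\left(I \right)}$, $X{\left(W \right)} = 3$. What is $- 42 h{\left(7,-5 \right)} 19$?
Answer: $-2394$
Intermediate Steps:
$f{\left(I,n \right)} = 3$
$h{\left(a,z \right)} = 3$
$- 42 h{\left(7,-5 \right)} 19 = \left(-42\right) 3 \cdot 19 = \left(-126\right) 19 = -2394$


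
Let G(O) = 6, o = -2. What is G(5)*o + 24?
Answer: 12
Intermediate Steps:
G(5)*o + 24 = 6*(-2) + 24 = -12 + 24 = 12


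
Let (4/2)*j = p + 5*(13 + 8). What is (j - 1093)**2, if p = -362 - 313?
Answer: 1898884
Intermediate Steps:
p = -675
j = -285 (j = (-675 + 5*(13 + 8))/2 = (-675 + 5*21)/2 = (-675 + 105)/2 = (1/2)*(-570) = -285)
(j - 1093)**2 = (-285 - 1093)**2 = (-1378)**2 = 1898884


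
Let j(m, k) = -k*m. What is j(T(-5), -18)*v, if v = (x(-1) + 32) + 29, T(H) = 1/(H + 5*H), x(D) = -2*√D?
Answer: -183/5 + 6*I/5 ≈ -36.6 + 1.2*I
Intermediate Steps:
T(H) = 1/(6*H)
j(m, k) = -k*m
v = 61 - 2*I (v = (-2*I + 32) + 29 = (32 - 2*I) + 29 = 61 - 2*I ≈ 61.0 - 2.0*I)
j(T(-5), -18)*v = (-1*(-18)*(⅙)/(-5))*(61 - 2*I) = (-1*(-18)*(⅙)*(-⅕))*(61 - 2*I) = (-1*(-18)*(-1/30))*(61 - 2*I) = -3*(61 - 2*I)/5 = -183/5 + 6*I/5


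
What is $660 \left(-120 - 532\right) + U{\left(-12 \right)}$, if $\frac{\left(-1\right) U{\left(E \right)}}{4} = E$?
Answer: $-430272$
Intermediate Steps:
$U{\left(E \right)} = - 4 E$
$660 \left(-120 - 532\right) + U{\left(-12 \right)} = 660 \left(-120 - 532\right) - -48 = 660 \left(-120 - 532\right) + 48 = 660 \left(-652\right) + 48 = -430320 + 48 = -430272$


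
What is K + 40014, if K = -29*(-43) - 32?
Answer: 41229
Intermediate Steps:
K = 1215 (K = 1247 - 32 = 1215)
K + 40014 = 1215 + 40014 = 41229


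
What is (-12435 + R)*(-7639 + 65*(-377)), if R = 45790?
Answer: -1072163120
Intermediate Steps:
(-12435 + R)*(-7639 + 65*(-377)) = (-12435 + 45790)*(-7639 + 65*(-377)) = 33355*(-7639 - 24505) = 33355*(-32144) = -1072163120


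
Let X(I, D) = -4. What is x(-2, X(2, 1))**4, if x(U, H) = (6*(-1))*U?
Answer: 20736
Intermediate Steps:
x(U, H) = -6*U
x(-2, X(2, 1))**4 = (-6*(-2))**4 = 12**4 = 20736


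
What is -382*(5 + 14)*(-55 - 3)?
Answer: 420964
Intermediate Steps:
-382*(5 + 14)*(-55 - 3) = -7258*(-58) = -382*(-1102) = 420964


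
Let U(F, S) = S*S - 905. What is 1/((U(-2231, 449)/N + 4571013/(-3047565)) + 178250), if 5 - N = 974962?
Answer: 990414943235/176539774239896523 ≈ 5.6101e-6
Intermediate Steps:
U(F, S) = -905 + S² (U(F, S) = S² - 905 = -905 + S²)
N = -974957 (N = 5 - 1*974962 = 5 - 974962 = -974957)
1/((U(-2231, 449)/N + 4571013/(-3047565)) + 178250) = 1/(((-905 + 449²)/(-974957) + 4571013/(-3047565)) + 178250) = 1/(((-905 + 201601)*(-1/974957) + 4571013*(-1/3047565)) + 178250) = 1/((200696*(-1/974957) - 1523671/1015855) + 178250) = 1/((-200696/974957 - 1523671/1015855) + 178250) = 1/(-1689391742227/990414943235 + 178250) = 1/(176539774239896523/990414943235) = 990414943235/176539774239896523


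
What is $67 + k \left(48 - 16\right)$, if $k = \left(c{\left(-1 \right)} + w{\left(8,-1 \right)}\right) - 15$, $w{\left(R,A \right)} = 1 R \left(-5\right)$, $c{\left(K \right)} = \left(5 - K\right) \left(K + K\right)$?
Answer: $-2077$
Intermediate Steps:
$c{\left(K \right)} = 2 K \left(5 - K\right)$ ($c{\left(K \right)} = \left(5 - K\right) 2 K = 2 K \left(5 - K\right)$)
$w{\left(R,A \right)} = - 5 R$ ($w{\left(R,A \right)} = R \left(-5\right) = - 5 R$)
$k = -67$ ($k = \left(2 \left(-1\right) \left(5 - -1\right) - 40\right) - 15 = \left(2 \left(-1\right) \left(5 + 1\right) - 40\right) - 15 = \left(2 \left(-1\right) 6 - 40\right) - 15 = \left(-12 - 40\right) - 15 = -52 - 15 = -67$)
$67 + k \left(48 - 16\right) = 67 - 67 \left(48 - 16\right) = 67 - 2144 = -2077$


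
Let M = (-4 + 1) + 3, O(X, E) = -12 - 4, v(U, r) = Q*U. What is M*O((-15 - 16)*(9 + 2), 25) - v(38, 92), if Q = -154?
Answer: 5852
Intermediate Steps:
v(U, r) = -154*U
O(X, E) = -16
M = 0 (M = -3 + 3 = 0)
M*O((-15 - 16)*(9 + 2), 25) - v(38, 92) = 0*(-16) - (-154)*38 = 0 - 1*(-5852) = 0 + 5852 = 5852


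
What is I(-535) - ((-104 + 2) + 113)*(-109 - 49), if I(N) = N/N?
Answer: 1739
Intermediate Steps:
I(N) = 1
I(-535) - ((-104 + 2) + 113)*(-109 - 49) = 1 - ((-104 + 2) + 113)*(-109 - 49) = 1 - (-102 + 113)*(-158) = 1 - 11*(-158) = 1 - 1*(-1738) = 1 + 1738 = 1739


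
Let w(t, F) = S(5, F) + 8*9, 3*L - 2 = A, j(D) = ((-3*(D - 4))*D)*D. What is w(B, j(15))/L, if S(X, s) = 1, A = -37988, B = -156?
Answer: -73/12662 ≈ -0.0057653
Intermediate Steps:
j(D) = D²*(12 - 3*D) (j(D) = ((-3*(-4 + D))*D)*D = ((12 - 3*D)*D)*D = (D*(12 - 3*D))*D = D²*(12 - 3*D))
L = -12662 (L = ⅔ + (⅓)*(-37988) = ⅔ - 37988/3 = -12662)
w(t, F) = 73 (w(t, F) = 1 + 8*9 = 1 + 72 = 73)
w(B, j(15))/L = 73/(-12662) = 73*(-1/12662) = -73/12662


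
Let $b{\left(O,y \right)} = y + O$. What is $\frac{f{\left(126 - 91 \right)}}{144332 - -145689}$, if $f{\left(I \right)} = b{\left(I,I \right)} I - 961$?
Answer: $\frac{1489}{290021} \approx 0.0051341$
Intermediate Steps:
$b{\left(O,y \right)} = O + y$
$f{\left(I \right)} = -961 + 2 I^{2}$ ($f{\left(I \right)} = \left(I + I\right) I - 961 = 2 I I - 961 = 2 I^{2} - 961 = -961 + 2 I^{2}$)
$\frac{f{\left(126 - 91 \right)}}{144332 - -145689} = \frac{-961 + 2 \left(126 - 91\right)^{2}}{144332 - -145689} = \frac{-961 + 2 \left(126 - 91\right)^{2}}{144332 + 145689} = \frac{-961 + 2 \cdot 35^{2}}{290021} = \left(-961 + 2 \cdot 1225\right) \frac{1}{290021} = \left(-961 + 2450\right) \frac{1}{290021} = 1489 \cdot \frac{1}{290021} = \frac{1489}{290021}$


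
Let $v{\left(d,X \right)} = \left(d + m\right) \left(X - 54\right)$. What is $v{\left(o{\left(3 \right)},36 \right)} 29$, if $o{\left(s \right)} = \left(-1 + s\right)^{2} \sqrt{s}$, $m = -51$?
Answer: $26622 - 2088 \sqrt{3} \approx 23005.0$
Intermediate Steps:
$o{\left(s \right)} = \sqrt{s} \left(-1 + s\right)^{2}$
$v{\left(d,X \right)} = \left(-54 + X\right) \left(-51 + d\right)$ ($v{\left(d,X \right)} = \left(d - 51\right) \left(X - 54\right) = \left(-51 + d\right) \left(-54 + X\right) = \left(-54 + X\right) \left(-51 + d\right)$)
$v{\left(o{\left(3 \right)},36 \right)} 29 = \left(2754 - 54 \sqrt{3} \left(-1 + 3\right)^{2} - 1836 + 36 \sqrt{3} \left(-1 + 3\right)^{2}\right) 29 = \left(2754 - 54 \sqrt{3} \cdot 2^{2} - 1836 + 36 \sqrt{3} \cdot 2^{2}\right) 29 = \left(2754 - 54 \sqrt{3} \cdot 4 - 1836 + 36 \sqrt{3} \cdot 4\right) 29 = \left(2754 - 54 \cdot 4 \sqrt{3} - 1836 + 36 \cdot 4 \sqrt{3}\right) 29 = \left(2754 - 216 \sqrt{3} - 1836 + 144 \sqrt{3}\right) 29 = \left(918 - 72 \sqrt{3}\right) 29 = 26622 - 2088 \sqrt{3}$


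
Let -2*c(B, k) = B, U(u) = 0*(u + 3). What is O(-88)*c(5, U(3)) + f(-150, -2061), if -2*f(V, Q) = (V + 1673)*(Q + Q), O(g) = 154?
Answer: 3138518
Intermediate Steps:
f(V, Q) = -Q*(1673 + V) (f(V, Q) = -(V + 1673)*(Q + Q)/2 = -(1673 + V)*2*Q/2 = -Q*(1673 + V))
U(u) = 0 (U(u) = 0*(3 + u) = 0)
c(B, k) = -B/2
O(-88)*c(5, U(3)) + f(-150, -2061) = 154*(-½*5) - 1*(-2061)*(1673 - 150) = 154*(-5/2) - 1*(-2061)*1523 = -385 + 3138903 = 3138518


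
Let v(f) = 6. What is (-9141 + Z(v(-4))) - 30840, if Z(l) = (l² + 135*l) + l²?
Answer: -39099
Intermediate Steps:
Z(l) = 2*l² + 135*l
(-9141 + Z(v(-4))) - 30840 = (-9141 + 6*(135 + 2*6)) - 30840 = (-9141 + 6*(135 + 12)) - 30840 = (-9141 + 6*147) - 30840 = (-9141 + 882) - 30840 = -8259 - 30840 = -39099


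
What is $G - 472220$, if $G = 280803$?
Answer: $-191417$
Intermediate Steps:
$G - 472220 = 280803 - 472220 = -191417$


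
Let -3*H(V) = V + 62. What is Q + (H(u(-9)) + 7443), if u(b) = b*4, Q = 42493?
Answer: 149782/3 ≈ 49927.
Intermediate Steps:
u(b) = 4*b
H(V) = -62/3 - V/3 (H(V) = -(V + 62)/3 = -(62 + V)/3 = -62/3 - V/3)
Q + (H(u(-9)) + 7443) = 42493 + ((-62/3 - 4*(-9)/3) + 7443) = 42493 + ((-62/3 - ⅓*(-36)) + 7443) = 42493 + ((-62/3 + 12) + 7443) = 42493 + (-26/3 + 7443) = 42493 + 22303/3 = 149782/3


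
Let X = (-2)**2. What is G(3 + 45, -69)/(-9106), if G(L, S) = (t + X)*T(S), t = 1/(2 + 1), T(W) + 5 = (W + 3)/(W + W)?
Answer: 676/314157 ≈ 0.0021518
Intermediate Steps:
T(W) = -5 + (3 + W)/(2*W) (T(W) = -5 + (W + 3)/(W + W) = -5 + (3 + W)/((2*W)) = -5 + (3 + W)*(1/(2*W)) = -5 + (3 + W)/(2*W))
t = 1/3 ≈ 0.33333
X = 4
G(L, S) = 13*(1 - 3*S)/(2*S) (G(L, S) = (1/3 + 4)*(3*(1 - 3*S)/(2*S)) = 13*(3*(1 - 3*S)/(2*S))/3 = 13*(1 - 3*S)/(2*S))
G(3 + 45, -69)/(-9106) = ((13/2)*(1 - 3*(-69))/(-69))/(-9106) = ((13/2)*(-1/69)*(1 + 207))*(-1/9106) = ((13/2)*(-1/69)*208)*(-1/9106) = -1352/69*(-1/9106) = 676/314157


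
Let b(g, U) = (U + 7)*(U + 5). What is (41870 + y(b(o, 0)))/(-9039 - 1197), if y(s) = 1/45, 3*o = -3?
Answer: -1884151/460620 ≈ -4.0905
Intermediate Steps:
o = -1 (o = (⅓)*(-3) = -1)
b(g, U) = (5 + U)*(7 + U) (b(g, U) = (7 + U)*(5 + U) = (5 + U)*(7 + U))
y(s) = 1/45
(41870 + y(b(o, 0)))/(-9039 - 1197) = (41870 + 1/45)/(-9039 - 1197) = (1884151/45)/(-10236) = (1884151/45)*(-1/10236) = -1884151/460620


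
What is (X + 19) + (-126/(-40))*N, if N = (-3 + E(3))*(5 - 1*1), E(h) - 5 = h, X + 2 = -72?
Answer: 8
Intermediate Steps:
X = -74 (X = -2 - 72 = -74)
E(h) = 5 + h
N = 20 (N = (-3 + (5 + 3))*(5 - 1*1) = (-3 + 8)*(5 - 1) = 5*4 = 20)
(X + 19) + (-126/(-40))*N = (-74 + 19) - 126/(-40)*20 = -55 - 126*(-1/40)*20 = -55 + (63/20)*20 = -55 + 63 = 8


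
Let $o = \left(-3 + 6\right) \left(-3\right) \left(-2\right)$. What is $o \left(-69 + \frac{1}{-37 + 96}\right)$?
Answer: $- \frac{73260}{59} \approx -1241.7$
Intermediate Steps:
$o = 18$ ($o = 3 \left(-3\right) \left(-2\right) = \left(-9\right) \left(-2\right) = 18$)
$o \left(-69 + \frac{1}{-37 + 96}\right) = 18 \left(-69 + \frac{1}{-37 + 96}\right) = 18 \left(-69 + \frac{1}{59}\right) = 18 \left(- \frac{4070}{59}\right) = - \frac{73260}{59}$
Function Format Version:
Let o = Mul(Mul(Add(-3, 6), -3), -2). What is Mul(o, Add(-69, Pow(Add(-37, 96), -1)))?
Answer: Rational(-73260, 59) ≈ -1241.7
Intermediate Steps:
o = 18 (o = Mul(Mul(3, -3), -2) = Mul(-9, -2) = 18)
Mul(o, Add(-69, Pow(Add(-37, 96), -1))) = Mul(18, Add(-69, Pow(Add(-37, 96), -1))) = Mul(18, Add(-69, Pow(59, -1))) = Mul(18, Add(-69, Rational(1, 59))) = Mul(18, Rational(-4070, 59)) = Rational(-73260, 59)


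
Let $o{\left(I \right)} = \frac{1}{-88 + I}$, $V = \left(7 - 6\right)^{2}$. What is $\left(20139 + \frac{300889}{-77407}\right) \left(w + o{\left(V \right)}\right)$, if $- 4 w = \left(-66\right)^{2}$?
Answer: $- \frac{147667873716896}{6734409} \approx -2.1927 \cdot 10^{7}$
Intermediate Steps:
$V = 1$ ($V = 1^{2} = 1$)
$w = -1089$ ($w = - \frac{\left(-66\right)^{2}}{4} = \left(- \frac{1}{4}\right) 4356 = -1089$)
$\left(20139 + \frac{300889}{-77407}\right) \left(w + o{\left(V \right)}\right) = \left(20139 + \frac{300889}{-77407}\right) \left(-1089 + \frac{1}{-88 + 1}\right) = \left(20139 + 300889 \left(- \frac{1}{77407}\right)\right) \left(-1089 + \frac{1}{-87}\right) = \left(20139 - \frac{300889}{77407}\right) \left(-1089 - \frac{1}{87}\right) = \frac{1558598684}{77407} \left(- \frac{94744}{87}\right) = - \frac{147667873716896}{6734409}$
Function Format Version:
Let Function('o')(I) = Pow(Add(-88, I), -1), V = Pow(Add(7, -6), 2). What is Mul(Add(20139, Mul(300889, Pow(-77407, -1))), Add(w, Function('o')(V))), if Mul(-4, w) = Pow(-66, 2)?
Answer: Rational(-147667873716896, 6734409) ≈ -2.1927e+7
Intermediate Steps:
V = 1 (V = Pow(1, 2) = 1)
w = -1089 (w = Mul(Rational(-1, 4), Pow(-66, 2)) = Mul(Rational(-1, 4), 4356) = -1089)
Mul(Add(20139, Mul(300889, Pow(-77407, -1))), Add(w, Function('o')(V))) = Mul(Add(20139, Mul(300889, Pow(-77407, -1))), Add(-1089, Pow(Add(-88, 1), -1))) = Mul(Add(20139, Mul(300889, Rational(-1, 77407))), Add(-1089, Pow(-87, -1))) = Mul(Add(20139, Rational(-300889, 77407)), Add(-1089, Rational(-1, 87))) = Mul(Rational(1558598684, 77407), Rational(-94744, 87)) = Rational(-147667873716896, 6734409)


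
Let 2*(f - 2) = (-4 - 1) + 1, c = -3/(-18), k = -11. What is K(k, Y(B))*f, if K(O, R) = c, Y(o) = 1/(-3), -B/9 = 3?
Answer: 0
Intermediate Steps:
B = -27 (B = -9*3 = -27)
Y(o) = -1/3
c = 1/6 (c = -3*(-1/18) = 1/6 ≈ 0.16667)
K(O, R) = 1/6
f = 0 (f = 2 + ((-4 - 1) + 1)/2 = 2 + (-5 + 1)/2 = 2 + (1/2)*(-4) = 2 - 2 = 0)
K(k, Y(B))*f = (1/6)*0 = 0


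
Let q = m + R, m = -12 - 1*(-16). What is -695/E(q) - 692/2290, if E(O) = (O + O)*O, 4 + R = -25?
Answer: -49131/57250 ≈ -0.85818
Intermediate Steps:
R = -29 (R = -4 - 25 = -29)
m = 4 (m = -12 + 16 = 4)
q = -25 (q = 4 - 29 = -25)
E(O) = 2*O² (E(O) = (2*O)*O = 2*O²)
-695/E(q) - 692/2290 = -695/(2*(-25)²) - 692/2290 = -695/(2*625) - 692*1/2290 = -695/1250 - 346/1145 = -695*1/1250 - 346/1145 = -139/250 - 346/1145 = -49131/57250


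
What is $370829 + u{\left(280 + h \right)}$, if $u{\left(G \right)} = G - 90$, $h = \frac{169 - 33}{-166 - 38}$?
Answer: $\frac{1113055}{3} \approx 3.7102 \cdot 10^{5}$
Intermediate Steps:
$h = - \frac{2}{3}$ ($h = \frac{169 - 33}{-204} = 136 \left(- \frac{1}{204}\right) = - \frac{2}{3} \approx -0.66667$)
$u{\left(G \right)} = -90 + G$ ($u{\left(G \right)} = G - 90 = -90 + G$)
$370829 + u{\left(280 + h \right)} = 370829 + \left(-90 + \left(280 - \frac{2}{3}\right)\right) = 370829 + \left(-90 + \frac{838}{3}\right) = 370829 + \frac{568}{3} = \frac{1113055}{3}$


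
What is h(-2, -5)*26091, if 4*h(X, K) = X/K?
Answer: 26091/10 ≈ 2609.1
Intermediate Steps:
h(X, K) = X/(4*K) (h(X, K) = (X/K)/4 = X/(4*K))
h(-2, -5)*26091 = ((¼)*(-2)/(-5))*26091 = ((¼)*(-2)*(-⅕))*26091 = (⅒)*26091 = 26091/10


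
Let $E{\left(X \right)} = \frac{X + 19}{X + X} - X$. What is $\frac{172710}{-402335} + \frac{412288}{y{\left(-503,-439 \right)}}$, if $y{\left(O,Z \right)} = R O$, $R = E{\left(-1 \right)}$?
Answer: $\frac{4129572686}{40474901} \approx 102.03$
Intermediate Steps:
$E{\left(X \right)} = - X + \frac{19 + X}{2 X}$ ($E{\left(X \right)} = \frac{19 + X}{2 X} - X = - X + \frac{19 + X}{2 X}$)
$R = -8$ ($R = \frac{1}{2} - -1 + \frac{19}{2 \left(-1\right)} = \frac{1}{2} + 1 + \frac{19}{2} \left(-1\right) = \frac{1}{2} + 1 - \frac{19}{2} = -8$)
$y{\left(O,Z \right)} = - 8 O$
$\frac{172710}{-402335} + \frac{412288}{y{\left(-503,-439 \right)}} = \frac{172710}{-402335} + \frac{412288}{\left(-8\right) \left(-503\right)} = 172710 \left(- \frac{1}{402335}\right) + \frac{412288}{4024} = - \frac{34542}{80467} + 412288 \cdot \frac{1}{4024} = - \frac{34542}{80467} + \frac{51536}{503} = \frac{4129572686}{40474901}$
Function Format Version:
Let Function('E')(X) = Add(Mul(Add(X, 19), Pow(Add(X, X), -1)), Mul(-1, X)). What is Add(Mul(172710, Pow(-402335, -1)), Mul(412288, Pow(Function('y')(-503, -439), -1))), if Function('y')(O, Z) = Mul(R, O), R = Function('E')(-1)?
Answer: Rational(4129572686, 40474901) ≈ 102.03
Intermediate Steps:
Function('E')(X) = Add(Mul(-1, X), Mul(Rational(1, 2), Pow(X, -1), Add(19, X))) (Function('E')(X) = Add(Mul(Add(19, X), Pow(Mul(2, X), -1)), Mul(-1, X)) = Add(Mul(Add(19, X), Mul(Rational(1, 2), Pow(X, -1))), Mul(-1, X)) = Add(Mul(Rational(1, 2), Pow(X, -1), Add(19, X)), Mul(-1, X)) = Add(Mul(-1, X), Mul(Rational(1, 2), Pow(X, -1), Add(19, X))))
R = -8 (R = Add(Rational(1, 2), Mul(-1, -1), Mul(Rational(19, 2), Pow(-1, -1))) = Add(Rational(1, 2), 1, Mul(Rational(19, 2), -1)) = Add(Rational(1, 2), 1, Rational(-19, 2)) = -8)
Function('y')(O, Z) = Mul(-8, O)
Add(Mul(172710, Pow(-402335, -1)), Mul(412288, Pow(Function('y')(-503, -439), -1))) = Add(Mul(172710, Pow(-402335, -1)), Mul(412288, Pow(Mul(-8, -503), -1))) = Add(Mul(172710, Rational(-1, 402335)), Mul(412288, Pow(4024, -1))) = Add(Rational(-34542, 80467), Mul(412288, Rational(1, 4024))) = Add(Rational(-34542, 80467), Rational(51536, 503)) = Rational(4129572686, 40474901)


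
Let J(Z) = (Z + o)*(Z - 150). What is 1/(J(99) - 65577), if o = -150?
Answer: -1/62976 ≈ -1.5879e-5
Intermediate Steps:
J(Z) = (-150 + Z)² (J(Z) = (Z - 150)*(Z - 150) = (-150 + Z)*(-150 + Z) = (-150 + Z)²)
1/(J(99) - 65577) = 1/((22500 + 99² - 300*99) - 65577) = 1/((22500 + 9801 - 29700) - 65577) = 1/(2601 - 65577) = 1/(-62976) = -1/62976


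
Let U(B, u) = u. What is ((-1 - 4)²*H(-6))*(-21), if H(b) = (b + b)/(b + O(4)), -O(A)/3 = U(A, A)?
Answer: -350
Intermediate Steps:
O(A) = -3*A
H(b) = 2*b/(-12 + b) (H(b) = (b + b)/(b - 3*4) = (2*b)/(b - 12) = (2*b)/(-12 + b) = 2*b/(-12 + b))
((-1 - 4)²*H(-6))*(-21) = ((-1 - 4)²*(2*(-6)/(-12 - 6)))*(-21) = ((-5)²*(2*(-6)/(-18)))*(-21) = (25*(2*(-6)*(-1/18)))*(-21) = (25*(⅔))*(-21) = (50/3)*(-21) = -350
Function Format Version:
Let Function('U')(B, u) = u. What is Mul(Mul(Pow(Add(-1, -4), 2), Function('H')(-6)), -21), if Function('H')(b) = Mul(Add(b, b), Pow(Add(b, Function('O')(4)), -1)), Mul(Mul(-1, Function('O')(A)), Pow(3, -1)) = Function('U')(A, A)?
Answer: -350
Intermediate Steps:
Function('O')(A) = Mul(-3, A)
Function('H')(b) = Mul(2, b, Pow(Add(-12, b), -1)) (Function('H')(b) = Mul(Add(b, b), Pow(Add(b, Mul(-3, 4)), -1)) = Mul(Mul(2, b), Pow(Add(b, -12), -1)) = Mul(Mul(2, b), Pow(Add(-12, b), -1)) = Mul(2, b, Pow(Add(-12, b), -1)))
Mul(Mul(Pow(Add(-1, -4), 2), Function('H')(-6)), -21) = Mul(Mul(Pow(Add(-1, -4), 2), Mul(2, -6, Pow(Add(-12, -6), -1))), -21) = Mul(Mul(Pow(-5, 2), Mul(2, -6, Pow(-18, -1))), -21) = Mul(Mul(25, Mul(2, -6, Rational(-1, 18))), -21) = Mul(Mul(25, Rational(2, 3)), -21) = Mul(Rational(50, 3), -21) = -350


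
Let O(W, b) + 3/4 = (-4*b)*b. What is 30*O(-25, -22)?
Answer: -116205/2 ≈ -58103.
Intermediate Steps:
O(W, b) = -¾ - 4*b² (O(W, b) = -¾ + (-4*b)*b = -¾ - 4*b²)
30*O(-25, -22) = 30*(-¾ - 4*(-22)²) = 30*(-¾ - 4*484) = 30*(-¾ - 1936) = 30*(-7747/4) = -116205/2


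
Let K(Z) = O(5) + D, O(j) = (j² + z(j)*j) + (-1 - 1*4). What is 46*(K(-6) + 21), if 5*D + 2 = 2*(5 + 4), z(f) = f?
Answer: 15916/5 ≈ 3183.2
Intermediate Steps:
O(j) = -5 + 2*j² (O(j) = (j² + j*j) + (-1 - 1*4) = (j² + j²) + (-1 - 4) = 2*j² - 5 = -5 + 2*j²)
D = 16/5 (D = -⅖ + (2*(5 + 4))/5 = -⅖ + (2*9)/5 = -⅖ + (⅕)*18 = -⅖ + 18/5 = 16/5 ≈ 3.2000)
K(Z) = 241/5 (K(Z) = (-5 + 2*5²) + 16/5 = (-5 + 2*25) + 16/5 = (-5 + 50) + 16/5 = 45 + 16/5 = 241/5)
46*(K(-6) + 21) = 46*(241/5 + 21) = 46*(346/5) = 15916/5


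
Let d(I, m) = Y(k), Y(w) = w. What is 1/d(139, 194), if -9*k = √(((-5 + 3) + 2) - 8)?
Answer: 9*I*√2/4 ≈ 3.182*I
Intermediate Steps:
k = -2*I*√2/9 (k = -√(((-5 + 3) + 2) - 8)/9 = -√((-2 + 2) - 8)/9 = -√(0 - 8)/9 = -2*I*√2/9 ≈ -0.31427*I)
d(I, m) = -2*I*√2/9
1/d(139, 194) = 1/(-2*I*√2/9) = 9*I*√2/4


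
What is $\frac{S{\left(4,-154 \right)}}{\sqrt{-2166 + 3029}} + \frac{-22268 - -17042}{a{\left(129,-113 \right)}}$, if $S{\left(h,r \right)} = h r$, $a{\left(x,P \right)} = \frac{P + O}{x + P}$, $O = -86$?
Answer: $\frac{83616}{199} - \frac{616 \sqrt{863}}{863} \approx 399.21$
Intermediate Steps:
$a{\left(x,P \right)} = \frac{-86 + P}{P + x}$ ($a{\left(x,P \right)} = \frac{P - 86}{x + P} = \frac{-86 + P}{P + x}$)
$\frac{S{\left(4,-154 \right)}}{\sqrt{-2166 + 3029}} + \frac{-22268 - -17042}{a{\left(129,-113 \right)}} = \frac{4 \left(-154\right)}{\sqrt{-2166 + 3029}} + \frac{-22268 - -17042}{\frac{1}{-113 + 129} \left(-86 - 113\right)} = - \frac{616}{\sqrt{863}} + \frac{-22268 + 17042}{\frac{1}{16} \left(-199\right)} = - 616 \frac{\sqrt{863}}{863} - \frac{5226}{\frac{1}{16} \left(-199\right)} = - \frac{616 \sqrt{863}}{863} - \frac{5226}{- \frac{199}{16}} = - \frac{616 \sqrt{863}}{863} - - \frac{83616}{199} = - \frac{616 \sqrt{863}}{863} + \frac{83616}{199} = \frac{83616}{199} - \frac{616 \sqrt{863}}{863}$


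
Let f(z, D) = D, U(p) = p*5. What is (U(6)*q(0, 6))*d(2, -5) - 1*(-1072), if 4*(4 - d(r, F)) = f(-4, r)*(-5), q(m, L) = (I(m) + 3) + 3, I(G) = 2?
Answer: 2632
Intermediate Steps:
U(p) = 5*p
q(m, L) = 8 (q(m, L) = (2 + 3) + 3 = 5 + 3 = 8)
d(r, F) = 4 + 5*r/4 (d(r, F) = 4 - r*(-5)/4 = 4 - (-5)*r/4 = 4 + 5*r/4)
(U(6)*q(0, 6))*d(2, -5) - 1*(-1072) = ((5*6)*8)*(4 + (5/4)*2) - 1*(-1072) = (30*8)*(4 + 5/2) + 1072 = 240*(13/2) + 1072 = 1560 + 1072 = 2632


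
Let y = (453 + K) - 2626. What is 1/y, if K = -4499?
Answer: -1/6672 ≈ -0.00014988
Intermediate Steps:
y = -6672 (y = (453 - 4499) - 2626 = -4046 - 2626 = -6672)
1/y = 1/(-6672) = -1/6672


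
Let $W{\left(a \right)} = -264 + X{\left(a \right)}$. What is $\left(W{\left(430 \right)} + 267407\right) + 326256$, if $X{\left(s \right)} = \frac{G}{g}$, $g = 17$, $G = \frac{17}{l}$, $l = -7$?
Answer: $\frac{4153792}{7} \approx 5.934 \cdot 10^{5}$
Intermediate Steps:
$G = - \frac{17}{7}$ ($G = \frac{17}{-7} = 17 \left(- \frac{1}{7}\right) = - \frac{17}{7} \approx -2.4286$)
$X{\left(s \right)} = - \frac{1}{7}$ ($X{\left(s \right)} = - \frac{17}{7 \cdot 17} = \left(- \frac{17}{7}\right) \frac{1}{17} = - \frac{1}{7}$)
$W{\left(a \right)} = - \frac{1849}{7}$ ($W{\left(a \right)} = -264 - \frac{1}{7} = - \frac{1849}{7}$)
$\left(W{\left(430 \right)} + 267407\right) + 326256 = \left(- \frac{1849}{7} + 267407\right) + 326256 = \frac{1870000}{7} + 326256 = \frac{4153792}{7}$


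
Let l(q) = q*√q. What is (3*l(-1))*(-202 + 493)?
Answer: -873*I ≈ -873.0*I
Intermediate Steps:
l(q) = q^(3/2)
(3*l(-1))*(-202 + 493) = (3*(-1)^(3/2))*(-202 + 493) = (3*(-I))*291 = -3*I*291 = -873*I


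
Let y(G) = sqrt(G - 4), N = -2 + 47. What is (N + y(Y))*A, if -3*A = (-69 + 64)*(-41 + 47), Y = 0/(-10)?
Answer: 450 + 20*I ≈ 450.0 + 20.0*I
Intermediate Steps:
Y = 0 (Y = 0*(-1/10) = 0)
N = 45
A = 10 (A = -(-69 + 64)*(-41 + 47)/3 = -(-5)*6/3 = -1/3*(-30) = 10)
y(G) = sqrt(-4 + G)
(N + y(Y))*A = (45 + sqrt(-4 + 0))*10 = (45 + sqrt(-4))*10 = (45 + 2*I)*10 = 450 + 20*I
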